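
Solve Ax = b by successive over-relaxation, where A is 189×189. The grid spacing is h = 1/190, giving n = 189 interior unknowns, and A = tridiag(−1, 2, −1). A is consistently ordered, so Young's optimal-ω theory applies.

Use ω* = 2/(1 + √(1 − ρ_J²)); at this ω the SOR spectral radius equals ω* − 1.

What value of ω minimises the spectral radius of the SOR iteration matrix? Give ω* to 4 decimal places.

B_J for the 189×189 system has eigenvalues cos(kπ/190); ρ_J = cos(π/190) = 0.9999.
√(1−ρ_J²) = |sin(π/190)| = 0.01653
ω* = 2/(1 + 0.01653) = 2/1.01653 = 1.9675.
Hence ρ(B_{ω*}) = 1.9675 − 1 = 0.9675.

ω* = 1.9675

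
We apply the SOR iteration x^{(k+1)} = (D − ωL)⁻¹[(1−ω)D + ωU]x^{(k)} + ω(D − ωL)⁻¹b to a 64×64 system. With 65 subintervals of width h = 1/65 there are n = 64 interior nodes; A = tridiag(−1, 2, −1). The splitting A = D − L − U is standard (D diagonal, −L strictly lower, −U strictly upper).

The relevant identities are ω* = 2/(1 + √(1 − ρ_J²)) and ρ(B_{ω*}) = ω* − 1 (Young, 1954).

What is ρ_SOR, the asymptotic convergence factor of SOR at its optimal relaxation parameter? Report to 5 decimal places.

ρ_SOR = 0.90783

ρ_J = max_k |cos(kπ/65)| = cos(π/65) = 0.99883
√(1−ρ_J²) = |sin(π/65)| = 0.048313
Then 2/(1+√(1−ρ_J²)) = 2/(1+0.048313); ω* = 2/1.048313 = 1.90783.
[ρ_SOR] ω* − 1 = 0.90783.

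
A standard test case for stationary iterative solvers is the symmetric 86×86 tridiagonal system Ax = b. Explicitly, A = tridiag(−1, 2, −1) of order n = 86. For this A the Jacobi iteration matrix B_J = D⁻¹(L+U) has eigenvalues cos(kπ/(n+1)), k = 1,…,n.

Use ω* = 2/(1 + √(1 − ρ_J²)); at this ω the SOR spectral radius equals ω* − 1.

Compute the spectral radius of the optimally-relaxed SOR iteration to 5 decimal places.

½·tridiag(1,0,1) at n=86: λ_k = cos(kπ/87); max |λ| at k=1 ⇒ ρ_J = cos(π/87) ≈ 0.99935.
1 − cos²(π/87) = sin²(π/87) ⇒ √(1−ρ_J²) = sin(π/87) = 0.036102.
ω* = 2 / (1 + 0.036102) = 2 / 1.036102 ≈ 1.93031.
ρ(B_{ω*}) = ω*−1 = 0.93031

ρ_SOR = 0.93031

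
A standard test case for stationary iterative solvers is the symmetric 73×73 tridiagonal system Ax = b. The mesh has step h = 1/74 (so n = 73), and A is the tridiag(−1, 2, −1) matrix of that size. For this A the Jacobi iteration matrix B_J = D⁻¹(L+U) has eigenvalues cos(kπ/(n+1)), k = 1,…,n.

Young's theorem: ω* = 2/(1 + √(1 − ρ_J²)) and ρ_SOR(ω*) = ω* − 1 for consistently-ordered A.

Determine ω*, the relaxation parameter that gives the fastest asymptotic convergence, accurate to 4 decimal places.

ω* = 1.9186

½·tridiag(1,0,1) at n=73: λ_k = cos(kπ/74); max |λ| at k=1 ⇒ ρ_J = cos(π/74) ≈ 0.9991.
√(1 − cos²(π/74)) = sin(π/74) ≈ 0.04244.
So ω* = 2/1.04244 = 1.9186 (Young).
At ω = 1.9186 every |λ(B_ω)| = ω−1, so ρ_SOR = 0.9186.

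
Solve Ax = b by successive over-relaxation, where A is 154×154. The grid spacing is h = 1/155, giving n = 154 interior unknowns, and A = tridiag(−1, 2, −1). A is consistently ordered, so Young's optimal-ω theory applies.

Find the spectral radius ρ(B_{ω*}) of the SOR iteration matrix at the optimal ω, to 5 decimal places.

[ρ_J] n=154: ρ(B_J) = cos(π/(n+1)) = cos(π/155) = 0.99979.
√(1 − cos²(π/155)) = sin(π/155) ≈ 0.020267.
Young: ω* = 2/(1+√(1−ρ_J²)) = 2/(1+0.020267) = 2/1.020267 = 1.96027.
At ω = 1.96027 every |λ(B_ω)| = ω−1, so ρ_SOR = 0.96027.

ρ_SOR = 0.96027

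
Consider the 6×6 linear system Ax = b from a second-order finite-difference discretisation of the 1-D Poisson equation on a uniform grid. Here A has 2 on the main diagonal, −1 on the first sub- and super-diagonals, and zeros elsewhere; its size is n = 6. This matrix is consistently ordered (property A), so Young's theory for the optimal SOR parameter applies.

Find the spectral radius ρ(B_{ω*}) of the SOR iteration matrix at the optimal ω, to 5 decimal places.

ρ_SOR = 0.39481

ρ_J = max_k |cos(kπ/7)| = cos(π/7) = 0.90097
root = sin(π/7) = 0.433884  (since 1−cos² = sin²).
[ω*] 2 ÷ (1 + 0.433884) = 2 ÷ 1.433884 = 1.39481.
At ω = 1.39481 every |λ(B_ω)| = ω−1, so ρ_SOR = 0.39481.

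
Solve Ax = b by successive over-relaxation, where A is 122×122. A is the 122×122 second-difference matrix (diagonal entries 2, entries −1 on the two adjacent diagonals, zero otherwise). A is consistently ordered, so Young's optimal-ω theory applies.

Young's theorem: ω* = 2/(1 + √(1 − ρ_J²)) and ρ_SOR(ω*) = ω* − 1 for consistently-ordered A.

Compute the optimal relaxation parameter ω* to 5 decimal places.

ω* = 1.95019

spectrum of D⁻¹(L+U) = {cos(kπ/123) : 1≤k≤122}; ρ_J = cos(π/123) = 0.99967.
√(1−ρ_J²) = |sin(π/123)| = 0.025539
[ω*] 2 ÷ (1 + 0.025539) = 2 ÷ 1.025539 = 1.95019.
ρ(B_{ω*}) = ω*−1 = 0.95019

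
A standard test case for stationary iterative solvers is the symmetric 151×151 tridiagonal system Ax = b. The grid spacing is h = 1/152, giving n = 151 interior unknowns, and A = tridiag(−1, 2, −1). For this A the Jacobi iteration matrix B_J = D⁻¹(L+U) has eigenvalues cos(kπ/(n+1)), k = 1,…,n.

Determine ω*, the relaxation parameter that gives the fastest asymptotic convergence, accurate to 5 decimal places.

ω* = 1.95950

B_J for the 151×151 system has eigenvalues cos(kπ/152); ρ_J = cos(π/152) = 0.99979.
√(1 − cos²(π/152)) = sin(π/152) ≈ 0.020667.
Then 2/(1+√(1−ρ_J²)) = 2/(1+0.020667); ω* = 2/1.020667 = 1.95950.
ρ_SOR = ω* − 1 ≈ 0.95950.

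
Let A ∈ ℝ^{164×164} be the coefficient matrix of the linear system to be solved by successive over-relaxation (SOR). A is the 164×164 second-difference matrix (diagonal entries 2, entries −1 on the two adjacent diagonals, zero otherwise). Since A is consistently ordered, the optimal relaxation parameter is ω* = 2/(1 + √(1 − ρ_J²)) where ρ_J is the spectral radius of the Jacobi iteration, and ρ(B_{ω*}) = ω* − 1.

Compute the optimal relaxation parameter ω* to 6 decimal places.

ω* = 1.962634

spectrum of D⁻¹(L+U) = {cos(kπ/165) : 1≤k≤164}; ρ_J = cos(π/165) = 0.999819.
√(1 − cos²(π/165)) = sin(π/165) ≈ 0.0190388.
ω* = 2/(1 + 0.0190388) = 2/1.0190388 = 1.962634.
ρ_SOR = ω* − 1 = 1.962634 − 1 = 0.962634.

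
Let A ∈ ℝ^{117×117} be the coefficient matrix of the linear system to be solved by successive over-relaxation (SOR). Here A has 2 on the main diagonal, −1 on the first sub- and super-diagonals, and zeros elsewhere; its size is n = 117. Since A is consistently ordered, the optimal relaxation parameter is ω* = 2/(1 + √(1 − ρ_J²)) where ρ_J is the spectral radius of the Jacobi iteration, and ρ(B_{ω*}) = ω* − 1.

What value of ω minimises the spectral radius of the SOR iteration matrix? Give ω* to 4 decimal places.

ω* = 1.9481

ρ_J = max_k |cos(kπ/118)| = cos(π/118) = 0.9996
root = sin(π/118) = 0.02662  (since 1−cos² = sin²).
ω* = 2/(1 + 0.02662) = 2/1.02662 = 1.9481.
Hence ρ(B_{ω*}) = 1.9481 − 1 = 0.9481.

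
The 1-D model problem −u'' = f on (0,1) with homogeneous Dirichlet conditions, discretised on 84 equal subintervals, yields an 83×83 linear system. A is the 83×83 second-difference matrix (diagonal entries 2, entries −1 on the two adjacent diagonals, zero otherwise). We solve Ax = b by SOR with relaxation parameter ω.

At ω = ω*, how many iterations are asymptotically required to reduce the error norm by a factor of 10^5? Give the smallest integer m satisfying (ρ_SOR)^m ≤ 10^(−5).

m = 154

With n=83, ρ(Jacobi) = cos(π/84) = 0.9993007.
root = sin(π/84) = 0.0373912  (since 1−cos² = sin²).
ω* = 2 / (1 + 0.0373912) = 2 / 1.0373912 ≈ 1.9279130.
and ρ(B_{ω*}) = 1.9279130 − 1 = 0.9279130.
(0.9279130)^m ≤ 10^{−5}  ⇒  m·ln(0.9279130) ≤ −5·ln10  ⇒  m ≥ 153.880  ⇒  m = 154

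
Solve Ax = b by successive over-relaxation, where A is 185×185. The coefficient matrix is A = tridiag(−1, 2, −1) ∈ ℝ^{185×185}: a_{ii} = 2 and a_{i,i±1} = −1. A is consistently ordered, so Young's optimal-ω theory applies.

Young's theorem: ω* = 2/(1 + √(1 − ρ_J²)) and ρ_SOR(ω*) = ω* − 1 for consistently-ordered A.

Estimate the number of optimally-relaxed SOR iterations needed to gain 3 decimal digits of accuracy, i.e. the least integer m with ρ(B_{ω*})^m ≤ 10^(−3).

m = 205

½·tridiag(1,0,1) at n=185: λ_k = cos(kπ/186); max |λ| at k=1 ⇒ ρ_J = cos(π/186) ≈ 0.9998574.
√(1−ρ_J²) simplifies to sin(π/186) = 0.0168895.
So ω* = 2/1.0168895 = 1.9667820 (Young).
ρ_SOR = ω* − 1 ≈ 0.9667820.
m ≥ 3·ln10 / (−ln 0.9667820) = 204.479; smallest integer m = 205.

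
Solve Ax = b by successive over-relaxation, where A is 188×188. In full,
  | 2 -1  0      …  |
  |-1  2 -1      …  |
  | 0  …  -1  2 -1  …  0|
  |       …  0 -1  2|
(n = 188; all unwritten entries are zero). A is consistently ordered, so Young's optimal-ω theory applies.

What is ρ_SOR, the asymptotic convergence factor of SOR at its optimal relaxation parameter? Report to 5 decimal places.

ρ_SOR = 0.96730

spectrum of D⁻¹(L+U) = {cos(kπ/189) : 1≤k≤188}; ρ_J = cos(π/189) = 0.99986.
√(1 − cos²(π/189)) = sin(π/189) ≈ 0.016621.
ω* = 2/(1+0.016621) = 1.96730
ρ_SOR = ω* − 1 = 1.96730 − 1 = 0.96730.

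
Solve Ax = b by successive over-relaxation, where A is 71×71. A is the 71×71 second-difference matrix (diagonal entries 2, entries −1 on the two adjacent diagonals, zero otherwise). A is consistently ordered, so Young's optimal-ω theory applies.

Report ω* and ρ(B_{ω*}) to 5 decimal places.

B_J for the 71×71 system has eigenvalues cos(kπ/72); ρ_J = cos(π/72) = 0.99905.
root = sin(π/72) = 0.043619  (since 1−cos² = sin²).
[ω*] 2 ÷ (1 + 0.043619) = 2 ÷ 1.043619 = 1.91641.
and ρ(B_{ω*}) = 1.91641 − 1 = 0.91641.

ω* = 1.91641, ρ_SOR = 0.91641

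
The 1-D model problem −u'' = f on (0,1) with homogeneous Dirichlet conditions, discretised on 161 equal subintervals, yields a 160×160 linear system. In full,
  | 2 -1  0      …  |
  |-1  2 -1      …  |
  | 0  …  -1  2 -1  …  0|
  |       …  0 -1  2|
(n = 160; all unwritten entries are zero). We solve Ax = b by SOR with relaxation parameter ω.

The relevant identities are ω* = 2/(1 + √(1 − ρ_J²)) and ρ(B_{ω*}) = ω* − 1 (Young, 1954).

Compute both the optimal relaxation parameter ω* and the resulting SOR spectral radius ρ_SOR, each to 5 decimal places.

ω* = 1.96172, ρ_SOR = 0.96172

B_J for the 160×160 system has eigenvalues cos(kπ/161); ρ_J = cos(π/161) = 0.99981.
√(1 − cos²(π/161)) = sin(π/161) ≈ 0.019512.
So ω* = 2/1.019512 = 1.96172 (Young).
Hence ρ(B_{ω*}) = 1.96172 − 1 = 0.96172.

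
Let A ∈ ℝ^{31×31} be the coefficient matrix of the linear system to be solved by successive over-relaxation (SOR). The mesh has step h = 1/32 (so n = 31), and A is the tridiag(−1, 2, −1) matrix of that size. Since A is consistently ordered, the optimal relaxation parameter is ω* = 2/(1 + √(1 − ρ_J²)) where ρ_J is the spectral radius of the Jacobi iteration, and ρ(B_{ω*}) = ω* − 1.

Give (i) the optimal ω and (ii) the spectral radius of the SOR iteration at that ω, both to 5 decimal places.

n=31: λ(B_J) = 1 − λ(A)/2 = cos(kπ/32); k=1 gives ρ_J = 0.99518.
1 − cos²(π/32) = sin²(π/32) ⇒ √(1−ρ_J²) = sin(π/32) = 0.098017.
ω* = 2 / (1 + 0.098017) = 2 / 1.098017 ≈ 1.82147.
[ρ_SOR] ω* − 1 = 0.82147.

ω* = 1.82147, ρ_SOR = 0.82147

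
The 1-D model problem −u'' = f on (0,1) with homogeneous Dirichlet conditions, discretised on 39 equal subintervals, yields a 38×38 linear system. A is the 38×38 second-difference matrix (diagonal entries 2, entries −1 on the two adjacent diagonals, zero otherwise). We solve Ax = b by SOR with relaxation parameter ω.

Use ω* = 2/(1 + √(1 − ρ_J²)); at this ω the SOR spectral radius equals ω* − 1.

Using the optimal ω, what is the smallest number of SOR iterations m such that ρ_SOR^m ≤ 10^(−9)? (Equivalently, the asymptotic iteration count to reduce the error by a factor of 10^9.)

m = 129

½·tridiag(1,0,1) at n=38: λ_k = cos(kπ/39); max |λ| at k=1 ⇒ ρ_J = cos(π/39) ≈ 0.9967573.
root = sin(π/39) = 0.0804666  (since 1−cos² = sin²).
ω* = 2/(1+0.0804666) = 1.8510521
Hence ρ(B_{ω*}) = 1.8510521 − 1 = 0.8510521.
(0.8510521)^m ≤ 10^{−9}  ⇒  m·ln(0.8510521) ≤ −9·ln10  ⇒  m ≥ 128.491  ⇒  m = 129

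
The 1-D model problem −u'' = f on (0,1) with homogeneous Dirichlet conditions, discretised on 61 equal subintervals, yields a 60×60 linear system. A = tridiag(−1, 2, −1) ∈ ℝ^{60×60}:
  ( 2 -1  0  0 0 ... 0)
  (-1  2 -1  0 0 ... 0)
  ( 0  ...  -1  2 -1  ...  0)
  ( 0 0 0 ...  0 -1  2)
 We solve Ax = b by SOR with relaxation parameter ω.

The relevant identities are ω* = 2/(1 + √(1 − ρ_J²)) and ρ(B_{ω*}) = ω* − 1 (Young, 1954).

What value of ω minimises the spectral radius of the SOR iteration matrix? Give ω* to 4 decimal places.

ω* = 1.9021

ρ_J = max_k |cos(kπ/61)| = cos(π/61) = 0.9987
√(1−ρ_J²) simplifies to sin(π/61) = 0.05148.
So ω* = 2/1.05148 = 1.9021 (Young).
At ω = 1.9021 every |λ(B_ω)| = ω−1, so ρ_SOR = 0.9021.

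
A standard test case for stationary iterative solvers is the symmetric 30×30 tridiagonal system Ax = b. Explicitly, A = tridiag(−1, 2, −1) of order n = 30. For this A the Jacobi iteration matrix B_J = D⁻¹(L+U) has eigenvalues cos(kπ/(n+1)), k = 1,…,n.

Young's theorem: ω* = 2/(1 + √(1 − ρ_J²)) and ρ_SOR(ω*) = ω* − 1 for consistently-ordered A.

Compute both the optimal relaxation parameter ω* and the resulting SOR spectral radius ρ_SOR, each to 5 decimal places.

ω* = 1.81625, ρ_SOR = 0.81625

B_J for the 30×30 system has eigenvalues cos(kπ/31); ρ_J = cos(π/31) = 0.99487.
root = sin(π/31) = 0.101168  (since 1−cos² = sin²).
Young: ω* = 2/(1+√(1−ρ_J²)) = 2/(1+0.101168) = 2/1.101168 = 1.81625.
Hence ρ(B_{ω*}) = 1.81625 − 1 = 0.81625.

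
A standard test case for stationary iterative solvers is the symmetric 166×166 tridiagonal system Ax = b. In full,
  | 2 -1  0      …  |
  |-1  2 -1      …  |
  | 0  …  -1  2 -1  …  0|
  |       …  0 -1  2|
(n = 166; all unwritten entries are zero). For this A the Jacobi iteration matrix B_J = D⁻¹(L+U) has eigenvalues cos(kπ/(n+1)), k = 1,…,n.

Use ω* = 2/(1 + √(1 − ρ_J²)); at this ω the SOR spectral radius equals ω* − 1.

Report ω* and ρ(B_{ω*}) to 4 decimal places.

ρ_J = max_k |cos(kπ/167)| = cos(π/167) = 0.9998
1 − cos²(π/167) = sin²(π/167) ⇒ √(1−ρ_J²) = sin(π/167) = 0.01881.
[ω*] 2 ÷ (1 + 0.01881) = 2 ÷ 1.01881 = 1.9631.
At ω = 1.9631 every |λ(B_ω)| = ω−1, so ρ_SOR = 0.9631.

ω* = 1.9631, ρ_SOR = 0.9631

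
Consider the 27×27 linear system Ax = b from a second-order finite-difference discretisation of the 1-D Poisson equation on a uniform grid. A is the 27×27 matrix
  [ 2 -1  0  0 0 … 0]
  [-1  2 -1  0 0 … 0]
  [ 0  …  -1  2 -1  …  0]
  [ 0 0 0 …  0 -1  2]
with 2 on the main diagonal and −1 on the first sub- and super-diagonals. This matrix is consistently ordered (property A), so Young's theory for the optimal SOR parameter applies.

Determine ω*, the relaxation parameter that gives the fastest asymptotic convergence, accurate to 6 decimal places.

n=27: λ(B_J) = 1 − λ(A)/2 = cos(kπ/28); k=1 gives ρ_J = 0.993712.
root = sin(π/28) = 0.1119645  (since 1−cos² = sin²).
Then 2/(1+√(1−ρ_J²)) = 2/(1+0.1119645); ω* = 2/1.1119645 = 1.798619.
ρ_SOR = ω* − 1 = 1.798619 − 1 = 0.798619.

ω* = 1.798619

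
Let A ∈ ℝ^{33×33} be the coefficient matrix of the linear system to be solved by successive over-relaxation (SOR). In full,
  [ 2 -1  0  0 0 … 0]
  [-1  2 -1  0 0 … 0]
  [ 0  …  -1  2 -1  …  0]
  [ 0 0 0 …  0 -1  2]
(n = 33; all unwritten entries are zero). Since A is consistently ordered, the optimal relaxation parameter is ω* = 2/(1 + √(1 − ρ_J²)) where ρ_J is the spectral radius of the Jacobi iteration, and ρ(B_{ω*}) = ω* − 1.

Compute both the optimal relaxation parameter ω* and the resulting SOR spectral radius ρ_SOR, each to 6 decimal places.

ω* = 1.831052, ρ_SOR = 0.831052

spectrum of D⁻¹(L+U) = {cos(kπ/34) : 1≤k≤33}; ρ_J = cos(π/34) = 0.995734.
1 − cos²(π/34) = sin²(π/34) ⇒ √(1−ρ_J²) = sin(π/34) = 0.0922684.
ω* = 2/(1 + 0.0922684) = 2/1.0922684 = 1.831052.
[ρ_SOR] ω* − 1 = 0.831052.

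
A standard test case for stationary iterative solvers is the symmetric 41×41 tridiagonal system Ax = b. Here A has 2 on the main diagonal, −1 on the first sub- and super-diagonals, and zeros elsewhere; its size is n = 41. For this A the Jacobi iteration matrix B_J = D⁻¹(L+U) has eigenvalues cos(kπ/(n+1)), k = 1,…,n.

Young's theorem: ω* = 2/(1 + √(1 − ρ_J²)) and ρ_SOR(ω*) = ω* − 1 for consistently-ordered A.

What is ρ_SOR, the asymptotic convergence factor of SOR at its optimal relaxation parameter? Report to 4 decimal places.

B_J for the 41×41 system has eigenvalues cos(kπ/42); ρ_J = cos(π/42) = 0.9972.
1 − cos²(π/42) = sin²(π/42) ⇒ √(1−ρ_J²) = sin(π/42) = 0.07473.
Then 2/(1+√(1−ρ_J²)) = 2/(1+0.07473); ω* = 2/1.07473 = 1.8609.
ρ_SOR = ω* − 1 ≈ 0.8609.

ρ_SOR = 0.8609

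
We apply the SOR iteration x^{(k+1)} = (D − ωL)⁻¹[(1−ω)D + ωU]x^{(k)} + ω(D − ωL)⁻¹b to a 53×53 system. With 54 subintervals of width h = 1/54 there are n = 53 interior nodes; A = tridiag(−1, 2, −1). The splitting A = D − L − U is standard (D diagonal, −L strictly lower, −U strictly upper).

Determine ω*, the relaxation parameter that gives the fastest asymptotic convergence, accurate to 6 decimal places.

ω* = 1.890100

B_J for the 53×53 system has eigenvalues cos(kπ/54); ρ_J = cos(π/54) = 0.998308.
√(1 − cos²(π/54)) = sin(π/54) ≈ 0.0581448.
Young: ω* = 2/(1+√(1−ρ_J²)) = 2/(1+0.0581448) = 2/1.0581448 = 1.890100.
ρ_SOR = ω* − 1 ≈ 0.890100.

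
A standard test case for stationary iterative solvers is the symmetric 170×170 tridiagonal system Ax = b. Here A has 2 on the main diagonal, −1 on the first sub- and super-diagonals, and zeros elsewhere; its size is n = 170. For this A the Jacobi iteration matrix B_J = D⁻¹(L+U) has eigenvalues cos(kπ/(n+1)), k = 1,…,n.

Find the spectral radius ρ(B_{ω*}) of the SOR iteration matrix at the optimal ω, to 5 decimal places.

ρ_SOR = 0.96392

n=170: λ(B_J) = 1 − λ(A)/2 = cos(kπ/171); k=1 gives ρ_J = 0.99983.
√(1−ρ_J²) = |sin(π/171)| = 0.018371
Young: ω* = 2/(1+√(1−ρ_J²)) = 2/(1+0.018371) = 2/1.018371 = 1.96392.
Hence ρ(B_{ω*}) = 1.96392 − 1 = 0.96392.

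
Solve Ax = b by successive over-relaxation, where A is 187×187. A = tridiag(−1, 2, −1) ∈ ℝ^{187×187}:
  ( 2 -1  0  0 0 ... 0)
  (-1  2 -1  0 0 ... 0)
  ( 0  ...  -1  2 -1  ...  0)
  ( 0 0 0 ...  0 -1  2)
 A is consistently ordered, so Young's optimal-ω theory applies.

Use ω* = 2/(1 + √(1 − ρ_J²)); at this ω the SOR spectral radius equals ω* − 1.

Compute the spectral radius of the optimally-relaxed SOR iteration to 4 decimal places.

ρ_SOR = 0.9671

½·tridiag(1,0,1) at n=187: λ_k = cos(kπ/188); max |λ| at k=1 ⇒ ρ_J = cos(π/188) ≈ 0.9999.
root = sin(π/188) = 0.01671  (since 1−cos² = sin²).
ω* = 2/(1 + 0.01671) = 2/1.01671 = 1.9671.
ρ_SOR = ω* − 1 ≈ 0.9671.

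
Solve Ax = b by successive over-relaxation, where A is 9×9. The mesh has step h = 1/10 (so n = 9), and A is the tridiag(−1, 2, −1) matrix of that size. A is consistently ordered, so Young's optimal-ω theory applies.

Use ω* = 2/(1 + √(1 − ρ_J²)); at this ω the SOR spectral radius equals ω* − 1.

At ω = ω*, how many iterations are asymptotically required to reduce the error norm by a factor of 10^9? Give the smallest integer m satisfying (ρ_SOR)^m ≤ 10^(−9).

m = 33

spectrum of D⁻¹(L+U) = {cos(kπ/10) : 1≤k≤9}; ρ_J = cos(π/10) = 0.9510565.
root = sin(π/10) = 0.3090170  (since 1−cos² = sin²).
ω* = 2 / (1 + 0.3090170) = 2 / 1.3090170 ≈ 1.5278640.
Hence ρ(B_{ω*}) = 1.5278640 − 1 = 0.5278640.
m ≥ 9·ln10 / (−ln 0.5278640) = 32.435; smallest integer m = 33.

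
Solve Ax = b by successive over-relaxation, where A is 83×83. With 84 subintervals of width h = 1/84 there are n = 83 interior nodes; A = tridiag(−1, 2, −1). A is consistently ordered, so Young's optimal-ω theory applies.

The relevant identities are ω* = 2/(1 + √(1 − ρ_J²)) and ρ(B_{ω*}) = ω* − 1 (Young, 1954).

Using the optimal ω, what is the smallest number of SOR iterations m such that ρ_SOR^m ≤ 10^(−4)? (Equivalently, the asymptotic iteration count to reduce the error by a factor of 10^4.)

[ρ_J] n=83: ρ(B_J) = cos(π/(n+1)) = cos(π/84) = 0.9993007.
1 − cos²(π/84) = sin²(π/84) ⇒ √(1−ρ_J²) = sin(π/84) = 0.0373912.
Young: ω* = 2/(1+√(1−ρ_J²)) = 2/(1+0.0373912) = 2/1.0373912 = 1.9279130.
At ω = 1.9279130 every |λ(B_ω)| = ω−1, so ρ_SOR = 0.9279130.
Need (0.9279130)^m ≤ 10^(−4): m ≥ 4·ln10/|ln 0.9279130| = 9.21034/0.0748173 = 123.104 ⇒ m = 124.

m = 124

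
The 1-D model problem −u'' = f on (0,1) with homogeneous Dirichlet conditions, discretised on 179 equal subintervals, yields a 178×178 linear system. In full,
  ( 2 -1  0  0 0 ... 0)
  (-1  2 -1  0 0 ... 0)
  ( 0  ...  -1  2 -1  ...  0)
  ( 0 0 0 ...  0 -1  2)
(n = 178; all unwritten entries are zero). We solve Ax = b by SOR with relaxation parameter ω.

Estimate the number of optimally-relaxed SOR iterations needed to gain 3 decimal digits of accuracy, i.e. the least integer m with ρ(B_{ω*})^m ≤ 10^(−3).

ρ_J = max_k |cos(kπ/179)| = cos(π/179) = 0.9998460
1 − cos²(π/179) = sin²(π/179) ⇒ √(1−ρ_J²) = sin(π/179) = 0.0175499.
ω* = 2/(1+0.0175499) = 1.9655056
ρ_SOR = ω* − 1 ≈ 0.9655056.
For 3 digits: m = 3·ln10 / (−ln 0.9655056) = 6.90776/0.0351034 = 196.783; round up → m = 197.

m = 197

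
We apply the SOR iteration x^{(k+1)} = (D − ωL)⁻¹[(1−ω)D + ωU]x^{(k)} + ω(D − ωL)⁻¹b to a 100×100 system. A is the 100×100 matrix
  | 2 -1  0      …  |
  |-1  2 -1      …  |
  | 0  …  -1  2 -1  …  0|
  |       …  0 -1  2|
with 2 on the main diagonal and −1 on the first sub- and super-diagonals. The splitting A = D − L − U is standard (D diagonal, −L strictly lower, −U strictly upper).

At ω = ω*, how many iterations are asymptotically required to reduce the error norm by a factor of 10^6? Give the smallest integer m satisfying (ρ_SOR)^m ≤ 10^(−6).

½·tridiag(1,0,1) at n=100: λ_k = cos(kπ/101); max |λ| at k=1 ⇒ ρ_J = cos(π/101) ≈ 0.9995163.
√(1−ρ_J²) = |sin(π/101)| = 0.0310999
[ω*] 2 ÷ (1 + 0.0310999) = 2 ÷ 1.0310999 = 1.9396763.
Hence ρ(B_{ω*}) = 1.9396763 − 1 = 0.9396763.
6·ln10 = 13.8155; −ln(0.9396763) = 0.0622198; m = ⌈13.8155/0.0622198⌉ = ⌈222.043⌉ = 223.

m = 223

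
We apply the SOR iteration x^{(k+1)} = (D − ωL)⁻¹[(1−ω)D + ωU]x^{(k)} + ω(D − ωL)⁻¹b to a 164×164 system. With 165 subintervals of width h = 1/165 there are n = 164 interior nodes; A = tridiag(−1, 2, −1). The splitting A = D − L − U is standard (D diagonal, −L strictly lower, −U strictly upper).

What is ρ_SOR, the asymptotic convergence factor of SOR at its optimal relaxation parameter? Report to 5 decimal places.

ρ_SOR = 0.96263

½·tridiag(1,0,1) at n=164: λ_k = cos(kπ/165); max |λ| at k=1 ⇒ ρ_J = cos(π/165) ≈ 0.99982.
1 − cos²(π/165) = sin²(π/165) ⇒ √(1−ρ_J²) = sin(π/165) = 0.019039.
[ω*] 2 ÷ (1 + 0.019039) = 2 ÷ 1.019039 = 1.96263.
ρ_SOR = ω* − 1 ≈ 0.96263.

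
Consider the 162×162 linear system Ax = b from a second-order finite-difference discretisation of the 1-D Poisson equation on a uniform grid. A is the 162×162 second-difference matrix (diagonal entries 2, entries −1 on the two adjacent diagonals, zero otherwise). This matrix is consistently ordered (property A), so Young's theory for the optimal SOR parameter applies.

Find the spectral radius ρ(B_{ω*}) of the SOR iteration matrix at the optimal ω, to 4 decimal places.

ρ_SOR = 0.9622

½·tridiag(1,0,1) at n=162: λ_k = cos(kπ/163); max |λ| at k=1 ⇒ ρ_J = cos(π/163) ≈ 0.9998.
√(1−ρ_J²) simplifies to sin(π/163) = 0.01927.
Young: ω* = 2/(1+√(1−ρ_J²)) = 2/(1+0.01927) = 2/1.01927 = 1.9622.
ρ(B_{ω*}) = ω*−1 = 0.9622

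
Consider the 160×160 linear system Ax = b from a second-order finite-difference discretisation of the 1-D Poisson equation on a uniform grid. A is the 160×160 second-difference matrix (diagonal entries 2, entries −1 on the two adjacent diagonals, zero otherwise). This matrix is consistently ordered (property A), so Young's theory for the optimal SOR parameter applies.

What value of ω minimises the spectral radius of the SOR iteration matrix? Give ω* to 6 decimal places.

spectrum of D⁻¹(L+U) = {cos(kπ/161) : 1≤k≤160}; ρ_J = cos(π/161) = 0.999810.
√(1−ρ_J²) simplifies to sin(π/161) = 0.0195118.
ω* = 2/(1 + 0.0195118) = 2/1.0195118 = 1.961723.
ρ_SOR = ω* − 1 = 1.961723 − 1 = 0.961723.

ω* = 1.961723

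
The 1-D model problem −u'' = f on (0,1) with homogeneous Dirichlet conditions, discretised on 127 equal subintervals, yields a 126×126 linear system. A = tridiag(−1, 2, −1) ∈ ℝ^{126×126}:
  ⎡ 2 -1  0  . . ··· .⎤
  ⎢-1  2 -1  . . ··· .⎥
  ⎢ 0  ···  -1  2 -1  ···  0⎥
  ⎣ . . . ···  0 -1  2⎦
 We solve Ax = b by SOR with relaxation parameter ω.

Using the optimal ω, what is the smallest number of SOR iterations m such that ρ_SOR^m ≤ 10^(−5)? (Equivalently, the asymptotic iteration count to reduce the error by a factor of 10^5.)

m = 233

spectrum of D⁻¹(L+U) = {cos(kπ/127) : 1≤k≤126}; ρ_J = cos(π/127) = 0.9996941.
√(1−ρ_J²) simplifies to sin(π/127) = 0.0247344.
Then 2/(1+√(1−ρ_J²)) = 2/(1+0.0247344); ω* = 2/1.0247344 = 1.9517252.
ρ_SOR = ω* − 1 = 1.9517252 − 1 = 0.9517252.
(0.9517252)^m ≤ 10^{−5}  ⇒  m·ln(0.9517252) ≤ −5·ln10  ⇒  m ≥ 232.683  ⇒  m = 233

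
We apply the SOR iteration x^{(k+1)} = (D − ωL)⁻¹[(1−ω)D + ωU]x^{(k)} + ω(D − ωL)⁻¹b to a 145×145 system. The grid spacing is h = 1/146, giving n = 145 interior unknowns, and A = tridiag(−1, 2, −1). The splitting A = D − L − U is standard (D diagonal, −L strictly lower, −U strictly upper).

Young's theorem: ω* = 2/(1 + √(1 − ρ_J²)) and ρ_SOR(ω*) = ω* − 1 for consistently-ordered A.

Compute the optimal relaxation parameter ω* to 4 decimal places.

ω* = 1.9579

spectrum of D⁻¹(L+U) = {cos(kπ/146) : 1≤k≤145}; ρ_J = cos(π/146) = 0.9998.
root = sin(π/146) = 0.02152  (since 1−cos² = sin²).
[ω*] 2 ÷ (1 + 0.02152) = 2 ÷ 1.02152 = 1.9579.
ρ_SOR = ω* − 1 ≈ 0.9579.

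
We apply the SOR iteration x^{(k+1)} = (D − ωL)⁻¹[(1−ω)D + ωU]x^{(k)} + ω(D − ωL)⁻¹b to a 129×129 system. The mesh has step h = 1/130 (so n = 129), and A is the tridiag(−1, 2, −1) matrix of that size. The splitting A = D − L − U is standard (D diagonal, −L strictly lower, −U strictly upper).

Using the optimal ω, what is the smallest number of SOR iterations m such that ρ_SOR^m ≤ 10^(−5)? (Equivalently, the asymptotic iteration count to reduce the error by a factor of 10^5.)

m = 239

[ρ_J] n=129: ρ(B_J) = cos(π/(n+1)) = cos(π/130) = 0.9997080.
1 − cos²(π/130) = sin²(π/130) ⇒ √(1−ρ_J²) = sin(π/130) = 0.0241637.
Young: ω* = 2/(1+√(1−ρ_J²)) = 2/(1+0.0241637) = 2/1.0241637 = 1.9528128.
ρ_SOR = ω* − 1 ≈ 0.9528128.
Need (0.9528128)^m ≤ 10^(−5): m ≥ 5·ln10/|ln 0.9528128| = 11.5129/0.0483368 = 238.181 ⇒ m = 239.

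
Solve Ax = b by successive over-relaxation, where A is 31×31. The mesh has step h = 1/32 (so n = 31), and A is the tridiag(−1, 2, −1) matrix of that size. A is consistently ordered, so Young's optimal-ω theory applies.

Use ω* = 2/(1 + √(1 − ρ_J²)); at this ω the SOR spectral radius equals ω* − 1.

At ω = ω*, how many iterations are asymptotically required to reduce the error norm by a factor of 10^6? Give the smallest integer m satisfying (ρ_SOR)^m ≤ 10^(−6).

m = 71

B_J for the 31×31 system has eigenvalues cos(kπ/32); ρ_J = cos(π/32) = 0.9951847.
√(1 − cos²(π/32)) = sin(π/32) ≈ 0.0980171.
[ω*] 2 ÷ (1 + 0.0980171) = 2 ÷ 1.0980171 = 1.8214653.
and ρ(B_{ω*}) = 1.8214653 − 1 = 0.8214653.
For 6 digits: m = 6·ln10 / (−ln 0.8214653) = 13.8155/0.196666 = 70.249; round up → m = 71.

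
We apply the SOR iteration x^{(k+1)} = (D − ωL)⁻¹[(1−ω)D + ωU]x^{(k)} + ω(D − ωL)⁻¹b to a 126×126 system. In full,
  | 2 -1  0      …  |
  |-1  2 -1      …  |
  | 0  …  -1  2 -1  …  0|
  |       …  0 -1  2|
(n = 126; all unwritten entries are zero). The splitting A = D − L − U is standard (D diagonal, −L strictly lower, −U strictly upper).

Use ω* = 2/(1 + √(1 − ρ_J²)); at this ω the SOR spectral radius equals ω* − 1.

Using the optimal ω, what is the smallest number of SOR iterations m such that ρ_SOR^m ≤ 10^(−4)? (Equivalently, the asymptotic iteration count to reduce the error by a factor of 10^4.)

[ρ_J] n=126: ρ(B_J) = cos(π/(n+1)) = cos(π/127) = 0.9996941.
root = sin(π/127) = 0.0247344  (since 1−cos² = sin²).
Young: ω* = 2/(1+√(1−ρ_J²)) = 2/(1+0.0247344) = 2/1.0247344 = 1.9517252.
ρ_SOR = ω* − 1 = 1.9517252 − 1 = 0.9517252.
m ≥ 4·ln10 / (−ln 0.9517252) = 186.147; smallest integer m = 187.

m = 187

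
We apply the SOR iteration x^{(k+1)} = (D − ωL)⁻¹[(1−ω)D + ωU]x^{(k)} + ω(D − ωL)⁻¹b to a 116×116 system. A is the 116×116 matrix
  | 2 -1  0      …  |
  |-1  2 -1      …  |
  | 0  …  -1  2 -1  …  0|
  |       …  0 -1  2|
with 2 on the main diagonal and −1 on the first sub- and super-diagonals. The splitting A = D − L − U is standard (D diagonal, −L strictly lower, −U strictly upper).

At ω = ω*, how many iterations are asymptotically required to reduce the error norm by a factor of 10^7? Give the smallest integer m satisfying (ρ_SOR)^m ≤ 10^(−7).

m = 301

ρ_J = max_k |cos(kπ/117)| = cos(π/117) = 0.9996395
√(1 − cos²(π/117)) = sin(π/117) ≈ 0.0268480.
ω* = 2 / (1 + 0.0268480) = 2 / 1.0268480 ≈ 1.9477079.
ρ_SOR = ω* − 1 = 1.9477079 − 1 = 0.9477079.
(0.9477079)^m ≤ 10^{−7}  ⇒  m·ln(0.9477079) ≤ −7·ln10  ⇒  m ≥ 300.101  ⇒  m = 301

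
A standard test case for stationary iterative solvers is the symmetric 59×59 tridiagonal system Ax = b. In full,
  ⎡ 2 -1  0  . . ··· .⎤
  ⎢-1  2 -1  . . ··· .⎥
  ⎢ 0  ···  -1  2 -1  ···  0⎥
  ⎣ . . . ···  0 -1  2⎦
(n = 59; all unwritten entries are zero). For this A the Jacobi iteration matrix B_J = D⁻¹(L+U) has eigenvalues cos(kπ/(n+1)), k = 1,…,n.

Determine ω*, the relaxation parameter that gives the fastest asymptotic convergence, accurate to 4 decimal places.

B_J for the 59×59 system has eigenvalues cos(kπ/60); ρ_J = cos(π/60) = 0.9986.
root = sin(π/60) = 0.05234  (since 1−cos² = sin²).
So ω* = 2/1.05234 = 1.9005 (Young).
ρ_SOR = ω* − 1 ≈ 0.9005.

ω* = 1.9005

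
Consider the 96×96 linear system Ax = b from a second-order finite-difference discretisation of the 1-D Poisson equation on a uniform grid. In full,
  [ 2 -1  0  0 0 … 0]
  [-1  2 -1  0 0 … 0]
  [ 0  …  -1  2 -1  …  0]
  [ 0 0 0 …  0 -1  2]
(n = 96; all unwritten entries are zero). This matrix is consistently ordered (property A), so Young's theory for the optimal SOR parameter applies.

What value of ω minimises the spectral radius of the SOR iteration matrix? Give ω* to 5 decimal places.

ω* = 1.93727

With n=96, ρ(Jacobi) = cos(π/97) = 0.99948.
1 − cos²(π/97) = sin²(π/97) ⇒ √(1−ρ_J²) = sin(π/97) = 0.032382.
ω* = 2 / (1 + 0.032382) = 2 / 1.032382 ≈ 1.93727.
ρ(B_{ω*}) = ω*−1 = 0.93727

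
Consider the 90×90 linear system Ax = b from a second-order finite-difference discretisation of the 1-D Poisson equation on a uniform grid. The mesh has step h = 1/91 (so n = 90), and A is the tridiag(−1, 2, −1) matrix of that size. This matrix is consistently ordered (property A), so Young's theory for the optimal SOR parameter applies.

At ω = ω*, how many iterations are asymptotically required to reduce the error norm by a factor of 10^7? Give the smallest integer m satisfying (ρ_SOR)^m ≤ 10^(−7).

ρ_J = max_k |cos(kπ/91)| = cos(π/91) = 0.9994041
√(1−ρ_J²) = |sin(π/91)| = 0.0345161
ω* = 2/(1+0.0345161) = 1.9332710
[ρ_SOR] ω* − 1 = 0.9332710.
For 7 digits: m = 7·ln10 / (−ln 0.9332710) = 16.1181/0.0690597 = 233.394; round up → m = 234.

m = 234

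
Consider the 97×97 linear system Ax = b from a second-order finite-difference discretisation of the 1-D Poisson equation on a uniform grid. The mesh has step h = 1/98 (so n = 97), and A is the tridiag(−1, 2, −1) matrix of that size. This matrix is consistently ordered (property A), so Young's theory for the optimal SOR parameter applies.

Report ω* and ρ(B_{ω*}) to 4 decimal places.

ω* = 1.9379, ρ_SOR = 0.9379

spectrum of D⁻¹(L+U) = {cos(kπ/98) : 1≤k≤97}; ρ_J = cos(π/98) = 0.9995.
√(1−ρ_J²) = |sin(π/98)| = 0.03205
Then 2/(1+√(1−ρ_J²)) = 2/(1+0.03205); ω* = 2/1.03205 = 1.9379.
At ω = 1.9379 every |λ(B_ω)| = ω−1, so ρ_SOR = 0.9379.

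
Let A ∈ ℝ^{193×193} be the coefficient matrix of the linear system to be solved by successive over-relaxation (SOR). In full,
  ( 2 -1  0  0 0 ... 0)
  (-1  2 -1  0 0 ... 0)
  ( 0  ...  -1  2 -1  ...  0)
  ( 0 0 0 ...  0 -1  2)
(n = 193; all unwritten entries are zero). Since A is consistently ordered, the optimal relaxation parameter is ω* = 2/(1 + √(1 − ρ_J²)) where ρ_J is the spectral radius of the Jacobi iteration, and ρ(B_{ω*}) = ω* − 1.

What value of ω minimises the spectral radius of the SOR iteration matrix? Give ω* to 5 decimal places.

ω* = 1.96813

B_J for the 193×193 system has eigenvalues cos(kπ/194); ρ_J = cos(π/194) = 0.99987.
root = sin(π/194) = 0.016193  (since 1−cos² = sin²).
[ω*] 2 ÷ (1 + 0.016193) = 2 ÷ 1.016193 = 1.96813.
Hence ρ(B_{ω*}) = 1.96813 − 1 = 0.96813.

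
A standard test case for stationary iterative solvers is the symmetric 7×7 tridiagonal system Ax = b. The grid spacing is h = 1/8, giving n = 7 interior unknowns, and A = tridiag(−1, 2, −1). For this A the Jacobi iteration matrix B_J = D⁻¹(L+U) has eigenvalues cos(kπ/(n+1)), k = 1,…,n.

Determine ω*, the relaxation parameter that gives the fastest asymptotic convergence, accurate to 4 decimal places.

ω* = 1.4465

½·tridiag(1,0,1) at n=7: λ_k = cos(kπ/8); max |λ| at k=1 ⇒ ρ_J = cos(π/8) ≈ 0.9239.
root = sin(π/8) = 0.38268  (since 1−cos² = sin²).
Then 2/(1+√(1−ρ_J²)) = 2/(1+0.38268); ω* = 2/1.38268 = 1.4465.
ρ_SOR = ω* − 1 = 1.4465 − 1 = 0.4465.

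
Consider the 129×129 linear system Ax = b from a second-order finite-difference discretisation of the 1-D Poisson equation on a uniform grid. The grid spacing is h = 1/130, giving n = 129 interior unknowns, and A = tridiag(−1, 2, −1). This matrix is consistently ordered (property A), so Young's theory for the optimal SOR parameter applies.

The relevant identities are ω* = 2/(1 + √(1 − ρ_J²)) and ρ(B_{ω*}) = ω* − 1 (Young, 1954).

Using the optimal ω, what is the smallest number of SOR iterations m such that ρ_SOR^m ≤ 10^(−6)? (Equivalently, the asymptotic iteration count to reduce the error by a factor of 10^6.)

spectrum of D⁻¹(L+U) = {cos(kπ/130) : 1≤k≤129}; ρ_J = cos(π/130) = 0.9997080.
√(1 − cos²(π/130)) = sin(π/130) ≈ 0.0241637.
Young: ω* = 2/(1+√(1−ρ_J²)) = 2/(1+0.0241637) = 2/1.0241637 = 1.9528128.
ρ_SOR = ω* − 1 = 1.9528128 − 1 = 0.9528128.
(0.9528128)^m ≤ 10^{−6}  ⇒  m·ln(0.9528128) ≤ −6·ln10  ⇒  m ≥ 285.817  ⇒  m = 286

m = 286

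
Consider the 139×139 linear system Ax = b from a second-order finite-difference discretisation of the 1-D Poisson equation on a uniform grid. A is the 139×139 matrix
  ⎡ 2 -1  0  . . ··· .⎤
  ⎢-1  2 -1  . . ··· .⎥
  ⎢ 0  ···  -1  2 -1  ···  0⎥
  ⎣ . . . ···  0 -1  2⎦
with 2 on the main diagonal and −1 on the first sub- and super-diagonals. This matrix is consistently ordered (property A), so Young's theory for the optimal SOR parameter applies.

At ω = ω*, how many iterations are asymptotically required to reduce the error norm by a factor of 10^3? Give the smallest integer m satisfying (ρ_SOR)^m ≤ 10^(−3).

½·tridiag(1,0,1) at n=139: λ_k = cos(kπ/140); max |λ| at k=1 ⇒ ρ_J = cos(π/140) ≈ 0.9997482.
√(1 − cos²(π/140)) = sin(π/140) ≈ 0.0224381.
Young: ω* = 2/(1+√(1−ρ_J²)) = 2/(1+0.0224381) = 2/1.0224381 = 1.9561086.
ρ_SOR = ω* − 1 ≈ 0.9561086.
For 3 digits: m = 3·ln10 / (−ln 0.9561086) = 6.90776/0.0448838 = 153.903; round up → m = 154.

m = 154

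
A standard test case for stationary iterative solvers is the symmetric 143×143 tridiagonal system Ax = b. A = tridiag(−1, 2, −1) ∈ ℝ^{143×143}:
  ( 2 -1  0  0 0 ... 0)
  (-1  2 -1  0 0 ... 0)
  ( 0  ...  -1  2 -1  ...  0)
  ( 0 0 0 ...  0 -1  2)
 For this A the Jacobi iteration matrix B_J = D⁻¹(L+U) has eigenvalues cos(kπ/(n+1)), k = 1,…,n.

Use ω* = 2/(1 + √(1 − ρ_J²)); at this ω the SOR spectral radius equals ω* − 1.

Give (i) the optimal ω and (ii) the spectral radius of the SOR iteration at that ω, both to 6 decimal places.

ω* = 1.957302, ρ_SOR = 0.957302

[ρ_J] n=143: ρ(B_J) = cos(π/(n+1)) = cos(π/144) = 0.999762.
√(1 − cos²(π/144)) = sin(π/144) ≈ 0.0218149.
ω* = 2 / (1 + 0.0218149) = 2 / 1.0218149 ≈ 1.957302.
ρ_SOR = ω* − 1 = 1.957302 − 1 = 0.957302.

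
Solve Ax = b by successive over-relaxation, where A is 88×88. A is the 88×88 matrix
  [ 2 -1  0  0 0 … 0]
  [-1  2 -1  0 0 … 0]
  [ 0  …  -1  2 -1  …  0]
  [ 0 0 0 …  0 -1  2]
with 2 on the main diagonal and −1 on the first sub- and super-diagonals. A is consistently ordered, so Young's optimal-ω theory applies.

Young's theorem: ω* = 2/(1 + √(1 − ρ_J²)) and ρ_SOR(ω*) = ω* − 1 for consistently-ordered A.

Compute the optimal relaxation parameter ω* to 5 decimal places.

B_J for the 88×88 system has eigenvalues cos(kπ/89); ρ_J = cos(π/89) = 0.99938.
1 − cos²(π/89) = sin²(π/89) ⇒ √(1−ρ_J²) = sin(π/89) = 0.035291.
ω* = 2 / (1 + 0.035291) = 2 / 1.035291 ≈ 1.93182.
Hence ρ(B_{ω*}) = 1.93182 − 1 = 0.93182.

ω* = 1.93182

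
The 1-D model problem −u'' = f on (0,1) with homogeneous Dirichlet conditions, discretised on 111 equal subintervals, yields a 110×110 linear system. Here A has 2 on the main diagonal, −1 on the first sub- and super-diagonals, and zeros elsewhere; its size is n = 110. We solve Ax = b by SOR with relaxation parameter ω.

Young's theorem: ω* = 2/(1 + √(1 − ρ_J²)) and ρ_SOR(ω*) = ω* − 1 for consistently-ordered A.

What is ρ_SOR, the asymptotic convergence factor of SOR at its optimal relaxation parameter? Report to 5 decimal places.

ρ_J = max_k |cos(kπ/111)| = cos(π/111) = 0.99960
√(1−ρ_J²) simplifies to sin(π/111) = 0.028299.
ω* = 2/(1+0.028299) = 1.94496
ρ(B_{ω*}) = ω*−1 = 0.94496

ρ_SOR = 0.94496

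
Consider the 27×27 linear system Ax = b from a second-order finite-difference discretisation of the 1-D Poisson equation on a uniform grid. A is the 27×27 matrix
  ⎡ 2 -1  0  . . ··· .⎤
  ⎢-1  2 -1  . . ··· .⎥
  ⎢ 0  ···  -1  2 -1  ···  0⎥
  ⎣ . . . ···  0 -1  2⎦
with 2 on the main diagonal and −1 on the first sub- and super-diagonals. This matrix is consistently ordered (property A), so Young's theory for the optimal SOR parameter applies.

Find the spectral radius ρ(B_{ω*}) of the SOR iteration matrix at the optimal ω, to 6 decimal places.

ρ_SOR = 0.798619

n=27: λ(B_J) = 1 − λ(A)/2 = cos(kπ/28); k=1 gives ρ_J = 0.993712.
√(1−ρ_J²) = |sin(π/28)| = 0.1119645
ω* = 2/(1+0.1119645) = 1.798619
ρ_SOR = ω* − 1 = 1.798619 − 1 = 0.798619.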